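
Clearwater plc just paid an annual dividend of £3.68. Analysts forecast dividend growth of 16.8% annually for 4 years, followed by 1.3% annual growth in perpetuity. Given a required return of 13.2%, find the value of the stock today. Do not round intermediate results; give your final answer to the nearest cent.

D_1 = 4.29824
D_2 = 5.02034
D_3 = 5.86376
D_4 = 6.84887
Terminal value at year 4: TV = D_4×(1+g_2)/(r−g_2) = 6.93791/0.119 = 58.30176
P_0 = D_1/(1+r)^1 + D_2/(1+r)^2 + D_3/(1+r)^3 + D_4/(1+r)^4 + TV/(1+r)^4
    = 3.79703 + 3.91779 + 4.04238 + 4.17094 + 35.50553 = 51.43366

£51.43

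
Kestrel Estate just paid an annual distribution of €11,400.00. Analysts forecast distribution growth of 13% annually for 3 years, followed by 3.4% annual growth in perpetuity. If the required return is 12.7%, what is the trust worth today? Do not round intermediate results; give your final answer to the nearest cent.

D_1 = 12882.00000
D_2 = 14556.66000
D_3 = 16449.02580
Terminal value at year 3: TV = D_3×(1+g_2)/(r−g_2) = 17008.29268/0.093 = 182884.86750
P_0 = D_1/(1+r)^1 + D_2/(1+r)^2 + D_3/(1+r)^3 + TV/(1+r)^3
    = 11430.34605 + 11460.77288 + 11491.28071 + 127763.27152 = 162145.67116

€162145.67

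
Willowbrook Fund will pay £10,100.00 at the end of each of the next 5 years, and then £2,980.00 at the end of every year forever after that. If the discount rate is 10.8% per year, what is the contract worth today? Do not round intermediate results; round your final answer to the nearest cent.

PV of 5-year annuity: £10,100.00 × [1 − (1+0.108)^−5] / 0.108 = 37517.12727
Perpetuity value at year 5: £2,980.00 / 0.108 = 27592.59259
PV of perpetuity: 27592.59259 / (1+0.108)^5 = 16523.18276
Total PV = 37517.12727 + 16523.18276 = 54040.31004

£54040.31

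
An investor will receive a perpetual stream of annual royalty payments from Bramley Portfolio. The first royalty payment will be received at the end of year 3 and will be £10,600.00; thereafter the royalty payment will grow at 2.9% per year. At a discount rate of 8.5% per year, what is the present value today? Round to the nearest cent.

Value at end of year 2: C₁ / (r − g) = £10,600.00 / (0.085 − 0.029) = £189,285.7143
Discount to today: PV = £189,285.7143 / (1 + 0.085)^2 = £189,285.7143 / 1.177225 = £160,789.75

£160789.75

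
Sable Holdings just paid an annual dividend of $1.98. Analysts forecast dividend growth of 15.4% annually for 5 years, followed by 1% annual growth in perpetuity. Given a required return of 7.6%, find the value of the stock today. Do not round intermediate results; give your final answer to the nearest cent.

$55.27

D_1 = 2.28492
D_2 = 2.63680
D_3 = 3.04286
D_4 = 3.51147
D_5 = 4.05223
Terminal value at year 5: TV = D_5×(1+g_2)/(r−g_2) = 4.09275/0.066 = 62.01142
P_0 = D_1/(1+r)^1 + D_2/(1+r)^2 + D_3/(1+r)^3 + D_4/(1+r)^4 + D_5/(1+r)^5 + TV/(1+r)^5
    = 2.12353 + 2.27747 + 2.44256 + 2.61963 + 2.80952 + 42.99424 = 55.26696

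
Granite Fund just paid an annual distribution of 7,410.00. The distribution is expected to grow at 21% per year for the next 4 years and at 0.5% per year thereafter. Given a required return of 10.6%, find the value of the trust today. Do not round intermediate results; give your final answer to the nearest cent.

142923.57

D_1 = 8966.10000
D_2 = 10848.98100
D_3 = 13127.26701
D_4 = 15883.99308
Terminal value at year 4: TV = D_4×(1+g_2)/(r−g_2) = 15963.41305/0.101 = 158053.59453
P_0 = D_1/(1+r)^1 + D_2/(1+r)^2 + D_3/(1+r)^3 + D_4/(1+r)^4 + TV/(1+r)^4
    = 8106.78119 + 8869.08250 + 9703.06494 + 10615.46888 + 105629.17051 = 142923.56802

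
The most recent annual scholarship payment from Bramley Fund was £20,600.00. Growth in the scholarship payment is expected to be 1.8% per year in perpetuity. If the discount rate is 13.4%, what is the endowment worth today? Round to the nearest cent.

D₁ = D₀ × (1 + g) = £20,600.00 × 1.018 = £20,970.8000
Growing perpetuity: P = D₁ / (r − g) = £20,970.8000 / (0.134 − 0.018) = £180,782.76

£180782.76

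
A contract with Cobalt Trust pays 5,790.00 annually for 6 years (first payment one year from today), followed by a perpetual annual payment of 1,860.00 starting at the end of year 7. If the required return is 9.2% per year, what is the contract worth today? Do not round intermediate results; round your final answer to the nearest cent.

PV of 6-year annuity: 5,790.00 × [1 − (1+0.092)^−6] / 0.092 = 25819.31759
Perpetuity value at year 6: 1,860.00 / 0.092 = 20217.39130
PV of perpetuity: 20217.39130 / (1+0.092)^6 = 11923.10275
Total PV = 25819.31759 + 11923.10275 = 37742.42034

37742.42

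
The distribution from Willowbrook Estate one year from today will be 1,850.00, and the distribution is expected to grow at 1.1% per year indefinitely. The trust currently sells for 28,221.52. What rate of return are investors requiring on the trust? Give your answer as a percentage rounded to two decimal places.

7.66%

P = D₁/(r − g) ⇒ r = D₁/P + g = 1,850.0000/28,221.52 + 0.011 = 0.065553 + 0.011 = 0.076553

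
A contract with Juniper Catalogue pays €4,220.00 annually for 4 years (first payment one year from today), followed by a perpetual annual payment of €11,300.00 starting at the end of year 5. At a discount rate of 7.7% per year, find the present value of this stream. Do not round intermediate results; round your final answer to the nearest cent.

PV of 4-year annuity: €4,220.00 × [1 − (1+0.077)^−4] / 0.077 = 14071.02095
Perpetuity value at year 4: €11,300.00 / 0.077 = 146753.24675
PV of perpetuity: 146753.24675 / (1+0.077)^4 = 109074.92050
Total PV = 14071.02095 + 109074.92050 = 123145.94145

€123145.94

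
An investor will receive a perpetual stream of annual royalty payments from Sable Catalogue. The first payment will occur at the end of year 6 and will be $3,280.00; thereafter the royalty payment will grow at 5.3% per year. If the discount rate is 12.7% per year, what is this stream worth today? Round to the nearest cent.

Value at end of year 5: C₁ / (r − g) = $3,280.00 / (0.127 − 0.053) = $44,324.3243
Discount to today: PV = $44,324.3243 / (1 + 0.127)^5 = $44,324.3243 / 1.818108 = $24,379.37

$24379.37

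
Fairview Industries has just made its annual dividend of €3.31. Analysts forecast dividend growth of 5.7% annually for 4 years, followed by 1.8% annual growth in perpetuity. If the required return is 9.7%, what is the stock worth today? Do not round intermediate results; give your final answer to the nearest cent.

€48.84

D_1 = 3.49867
D_2 = 3.69809
D_3 = 3.90889
D_4 = 4.13169
Terminal value at year 4: TV = D_4×(1+g_2)/(r−g_2) = 4.20606/0.079 = 53.24130
P_0 = D_1/(1+r)^1 + D_2/(1+r)^2 + D_3/(1+r)^3 + D_4/(1+r)^4 + TV/(1+r)^4
    = 3.18931 + 3.07302 + 2.96096 + 2.85300 + 36.76395 = 48.84023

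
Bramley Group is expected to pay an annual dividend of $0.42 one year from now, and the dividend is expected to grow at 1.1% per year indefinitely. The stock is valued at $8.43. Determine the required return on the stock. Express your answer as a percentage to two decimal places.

6.08%

P = D₁/(r − g) ⇒ r = D₁/P + g = $0.4200/$8.43 + 0.011 = 0.049822 + 0.011 = 0.060822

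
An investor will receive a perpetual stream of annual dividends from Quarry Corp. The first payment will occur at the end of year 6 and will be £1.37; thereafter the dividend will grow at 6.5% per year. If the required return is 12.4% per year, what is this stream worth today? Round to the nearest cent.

Value at end of year 5: C₁ / (r − g) = £1.37 / (0.124 − 0.065) = £23.2203
Discount to today: PV = £23.2203 / (1 + 0.124)^5 = £23.2203 / 1.794038 = £12.94

£12.94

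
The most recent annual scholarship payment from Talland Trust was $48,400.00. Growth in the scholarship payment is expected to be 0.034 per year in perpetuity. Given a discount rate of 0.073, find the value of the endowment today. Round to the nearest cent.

$1283220.51

D₁ = D₀ × (1 + g) = $48,400.00 × 1.034 = $50,045.6000
Growing perpetuity: P = D₁ / (r − g) = $50,045.6000 / (0.073 − 0.034) = $1,283,220.51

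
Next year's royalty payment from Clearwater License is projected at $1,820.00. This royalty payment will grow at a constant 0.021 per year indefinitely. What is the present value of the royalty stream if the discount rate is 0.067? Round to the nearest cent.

$39565.22

Growing perpetuity: P = D₁ / (r − g) = $1,820.0000 / (0.067 − 0.021) = $39,565.22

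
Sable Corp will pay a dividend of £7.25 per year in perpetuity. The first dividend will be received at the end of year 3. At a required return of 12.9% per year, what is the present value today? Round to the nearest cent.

Value at end of year 2: C / r = £7.25 / 0.129 = £56.2016
Discount to today: PV = £56.2016 / (1 + 0.129)^2 = £56.2016 / 1.274641 = £44.09

£44.09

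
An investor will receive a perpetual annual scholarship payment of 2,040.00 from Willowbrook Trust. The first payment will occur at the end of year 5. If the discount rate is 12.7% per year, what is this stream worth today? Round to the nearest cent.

Value at end of year 4: C / r = 2,040.00 / 0.127 = 16,062.9921
Discount to today: PV = 16,062.9921 / (1 + 0.127)^4 = 16,062.9921 / 1.613228 = 9,957.05

9957.05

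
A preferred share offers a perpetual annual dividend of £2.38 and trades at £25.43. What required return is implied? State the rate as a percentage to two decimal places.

9.36%

P = C/r ⇒ r = C/P = £2.38/£25.43 = 0.093590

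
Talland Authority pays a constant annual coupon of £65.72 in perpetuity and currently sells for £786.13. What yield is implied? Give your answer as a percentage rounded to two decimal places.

P = C/r ⇒ r = C/P = £65.72/£786.13 = 0.083599

8.36%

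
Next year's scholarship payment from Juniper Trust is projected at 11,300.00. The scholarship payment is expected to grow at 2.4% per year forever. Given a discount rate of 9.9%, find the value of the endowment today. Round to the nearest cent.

Growing perpetuity: P = D₁ / (r − g) = 11,300.0000 / (0.099 − 0.024) = 150,666.67

150666.67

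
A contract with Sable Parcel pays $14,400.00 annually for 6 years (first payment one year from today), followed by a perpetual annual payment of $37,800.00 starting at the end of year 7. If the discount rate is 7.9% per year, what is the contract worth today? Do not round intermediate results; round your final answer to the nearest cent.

PV of 6-year annuity: $14,400.00 × [1 − (1+0.079)^−6] / 0.079 = 66771.89900
Perpetuity value at year 6: $37,800.00 / 0.079 = 478481.01266
PV of perpetuity: 478481.01266 / (1+0.079)^6 = 303204.77778
Total PV = 66771.89900 + 303204.77778 = 369976.67678

$369976.68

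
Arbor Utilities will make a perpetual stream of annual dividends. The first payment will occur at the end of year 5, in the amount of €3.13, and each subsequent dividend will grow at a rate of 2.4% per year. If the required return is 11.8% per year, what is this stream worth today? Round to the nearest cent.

€21.31

Value at end of year 4: C₁ / (r − g) = €3.13 / (0.118 − 0.024) = €33.2979
Discount to today: PV = €33.2979 / (1 + 0.118)^4 = €33.2979 / 1.562310 = €21.31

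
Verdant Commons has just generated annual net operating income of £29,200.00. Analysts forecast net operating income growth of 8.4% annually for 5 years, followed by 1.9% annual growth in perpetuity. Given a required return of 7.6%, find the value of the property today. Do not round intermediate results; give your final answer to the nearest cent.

D_1 = 31652.80000
D_2 = 34311.63520
D_3 = 37193.81256
D_4 = 40318.09281
D_5 = 43704.81261
Terminal value at year 5: TV = D_5×(1+g_2)/(r−g_2) = 44535.20405/0.057 = 781319.36925
P_0 = D_1/(1+r)^1 + D_2/(1+r)^2 + D_3/(1+r)^3 + D_4/(1+r)^4 + D_5/(1+r)^5 + TV/(1+r)^5
    = 29417.10037 + 29635.81487 + 29856.15550 + 30078.13436 + 30301.76361 + 541710.47571 = 690999.44442

£690999.44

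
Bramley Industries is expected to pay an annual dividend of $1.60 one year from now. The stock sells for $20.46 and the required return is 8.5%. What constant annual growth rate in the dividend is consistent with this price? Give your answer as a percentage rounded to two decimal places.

0.68%

P = D₁/(r−g) ⇒ g = r − D₁/P = 0.085 − $1.60/$20.46 = 0.006799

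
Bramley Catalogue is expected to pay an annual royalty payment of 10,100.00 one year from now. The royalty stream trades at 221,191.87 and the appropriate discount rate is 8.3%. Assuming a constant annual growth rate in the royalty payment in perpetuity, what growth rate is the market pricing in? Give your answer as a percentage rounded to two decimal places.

3.73%

P = D₁/(r−g) ⇒ g = r − D₁/P = 0.083 − 10,100.00/221,191.87 = 0.037338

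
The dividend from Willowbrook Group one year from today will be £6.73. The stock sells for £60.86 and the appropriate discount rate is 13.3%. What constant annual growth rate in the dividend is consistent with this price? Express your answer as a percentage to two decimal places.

P = D₁/(r−g) ⇒ g = r − D₁/P = 0.133 − £6.73/£60.86 = 0.022418

2.24%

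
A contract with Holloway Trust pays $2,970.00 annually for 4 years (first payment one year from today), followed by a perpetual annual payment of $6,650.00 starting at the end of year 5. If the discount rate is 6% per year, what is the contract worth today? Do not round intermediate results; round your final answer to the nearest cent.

PV of 4-year annuity: $2,970.00 × [1 − (1+0.06)^−4] / 0.06 = 10291.36367
Perpetuity value at year 4: $6,650.00 / 0.06 = 110833.33333
PV of perpetuity: 110833.33333 / (1+0.06)^4 = 87790.38101
Total PV = 10291.36367 + 87790.38101 = 98081.74468

$98081.74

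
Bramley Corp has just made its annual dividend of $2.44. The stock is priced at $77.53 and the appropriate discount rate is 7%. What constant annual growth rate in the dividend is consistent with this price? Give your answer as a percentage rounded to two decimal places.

P = D₀(1+g)/(r−g) ⇒ P(r−g) = D₀(1+g) ⇒ g(P+D₀) = P·r − D₀
g = (P·r − D₀)/(P + D₀) = ($77.53×0.07 − $2.44) / ($77.53 + $2.44) = 0.037353

3.74%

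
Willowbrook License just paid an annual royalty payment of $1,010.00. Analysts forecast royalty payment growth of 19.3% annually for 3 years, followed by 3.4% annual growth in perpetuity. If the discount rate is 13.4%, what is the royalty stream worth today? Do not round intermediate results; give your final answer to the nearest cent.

D_1 = 1204.93000
D_2 = 1437.48149
D_3 = 1714.91542
Terminal value at year 3: TV = D_3×(1+g_2)/(r−g_2) = 1773.22254/0.1 = 17732.22542
P_0 = D_1/(1+r)^1 + D_2/(1+r)^2 + D_3/(1+r)^3 + TV/(1+r)^3
    = 1062.54850 + 1117.83101 + 1175.98976 + 12159.73415 = 15516.10342

$15516.10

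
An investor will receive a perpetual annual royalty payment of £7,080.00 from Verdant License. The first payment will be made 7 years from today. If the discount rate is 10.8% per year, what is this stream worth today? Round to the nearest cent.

£35429.98

Value at end of year 6: C / r = £7,080.00 / 0.108 = £65,555.5556
Discount to today: PV = £65,555.5556 / (1 + 0.108)^6 = £65,555.5556 / 1.850285 = £35,429.98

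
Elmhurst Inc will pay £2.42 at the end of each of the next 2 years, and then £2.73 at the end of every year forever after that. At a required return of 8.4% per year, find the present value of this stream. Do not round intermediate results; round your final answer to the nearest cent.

PV of 2-year annuity: £2.42 × [1 − (1+0.084)^−2] / 0.084 = 4.29195
Perpetuity value at year 2: £2.73 / 0.084 = 32.50000
PV of perpetuity: 32.50000 / (1+0.084)^2 = 27.65826
Total PV = 4.29195 + 27.65826 = 31.95020

£31.95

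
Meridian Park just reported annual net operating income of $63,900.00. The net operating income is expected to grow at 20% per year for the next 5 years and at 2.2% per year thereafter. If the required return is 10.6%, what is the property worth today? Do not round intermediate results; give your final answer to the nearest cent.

D_1 = 76680.00000
D_2 = 92016.00000
D_3 = 110419.20000
D_4 = 132503.04000
D_5 = 159003.64800
Terminal value at year 5: TV = D_5×(1+g_2)/(r−g_2) = 162501.72826/0.084 = 1934544.38400
P_0 = D_1/(1+r)^1 + D_2/(1+r)^2 + D_3/(1+r)^3 + D_4/(1+r)^4 + D_5/(1+r)^5 + TV/(1+r)^5
    = 69330.92224 + 75223.42377 + 81616.73465 + 88553.41915 + 96079.65912 + 1168969.18592 = 1579773.34485

$1579773.34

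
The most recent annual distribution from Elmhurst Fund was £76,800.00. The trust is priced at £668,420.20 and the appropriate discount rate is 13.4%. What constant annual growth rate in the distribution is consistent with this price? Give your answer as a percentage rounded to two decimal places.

1.71%

P = D₀(1+g)/(r−g) ⇒ P(r−g) = D₀(1+g) ⇒ g(P+D₀) = P·r − D₀
g = (P·r − D₀)/(P + D₀) = (£668,420.20×0.134 − £76,800.00) / (£668,420.20 + £76,800.00) = 0.017134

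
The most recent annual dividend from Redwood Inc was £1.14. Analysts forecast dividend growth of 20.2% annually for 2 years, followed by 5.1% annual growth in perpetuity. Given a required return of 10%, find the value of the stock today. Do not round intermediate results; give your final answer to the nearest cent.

D_1 = 1.37028
D_2 = 1.64708
Terminal value at year 2: TV = D_2×(1+g_2)/(r−g_2) = 1.73108/0.049 = 35.32811
P_0 = D_1/(1+r)^1 + D_2/(1+r)^2 + TV/(1+r)^2
    = 1.24571 + 1.36122 + 29.19679 = 31.80372

£31.80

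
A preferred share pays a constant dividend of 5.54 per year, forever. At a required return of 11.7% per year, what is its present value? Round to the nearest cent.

Level perpetuity: PV = C / r = 5.54 / 0.117 = 47.35

47.35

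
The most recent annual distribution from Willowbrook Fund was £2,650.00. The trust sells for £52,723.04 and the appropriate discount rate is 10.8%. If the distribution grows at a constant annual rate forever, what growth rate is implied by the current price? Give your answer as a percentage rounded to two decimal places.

5.50%

P = D₀(1+g)/(r−g) ⇒ P(r−g) = D₀(1+g) ⇒ g(P+D₀) = P·r − D₀
g = (P·r − D₀)/(P + D₀) = (£52,723.04×0.108 − £2,650.00) / (£52,723.04 + £2,650.00) = 0.054974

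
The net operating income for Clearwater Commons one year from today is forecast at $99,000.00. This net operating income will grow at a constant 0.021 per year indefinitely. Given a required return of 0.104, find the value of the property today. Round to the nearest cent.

Growing perpetuity: P = D₁ / (r − g) = $99,000.0000 / (0.104 − 0.021) = $1,192,771.08

$1192771.08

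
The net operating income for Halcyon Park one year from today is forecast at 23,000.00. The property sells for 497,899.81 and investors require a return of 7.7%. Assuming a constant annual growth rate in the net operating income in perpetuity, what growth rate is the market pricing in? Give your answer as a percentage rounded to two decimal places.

3.08%

P = D₁/(r−g) ⇒ g = r − D₁/P = 0.077 − 23,000.00/497,899.81 = 0.030806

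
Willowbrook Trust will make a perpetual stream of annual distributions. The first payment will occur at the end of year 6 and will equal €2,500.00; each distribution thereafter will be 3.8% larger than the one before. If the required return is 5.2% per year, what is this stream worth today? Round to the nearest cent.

€138590.44

Value at end of year 5: C₁ / (r − g) = €2,500.00 / (0.052 − 0.038) = €178,571.4286
Discount to today: PV = €178,571.4286 / (1 + 0.052)^5 = €178,571.4286 / 1.288483 = €138,590.44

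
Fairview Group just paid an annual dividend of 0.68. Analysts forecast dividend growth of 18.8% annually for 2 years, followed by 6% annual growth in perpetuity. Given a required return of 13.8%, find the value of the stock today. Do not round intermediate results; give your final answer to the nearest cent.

D_1 = 0.80784
D_2 = 0.95971
Terminal value at year 2: TV = D_2×(1+g_2)/(r−g_2) = 1.01730/0.078 = 13.04227
P_0 = D_1/(1+r)^1 + D_2/(1+r)^2 + TV/(1+r)^2
    = 0.70988 + 0.74107 + 10.07091 = 11.52185

11.52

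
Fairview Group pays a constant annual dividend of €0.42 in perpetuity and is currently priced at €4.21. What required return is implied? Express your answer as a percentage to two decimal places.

P = C/r ⇒ r = C/P = €0.42/€4.21 = 0.099762

9.98%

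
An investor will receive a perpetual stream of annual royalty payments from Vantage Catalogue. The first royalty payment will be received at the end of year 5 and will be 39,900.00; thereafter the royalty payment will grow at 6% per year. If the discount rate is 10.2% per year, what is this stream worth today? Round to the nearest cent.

Value at end of year 4: C₁ / (r − g) = 39,900.00 / (0.102 − 0.06) = 950,000.0000
Discount to today: PV = 950,000.0000 / (1 + 0.102)^4 = 950,000.0000 / 1.474777 = 644,165.15

644165.15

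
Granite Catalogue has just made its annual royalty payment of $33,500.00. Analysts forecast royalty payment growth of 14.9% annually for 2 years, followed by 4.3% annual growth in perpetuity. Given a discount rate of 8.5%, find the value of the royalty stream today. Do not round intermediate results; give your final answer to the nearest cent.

D_1 = 38491.50000
D_2 = 44226.73350
Terminal value at year 2: TV = D_2×(1+g_2)/(r−g_2) = 46128.48304/0.042 = 1098297.21525
P_0 = D_1/(1+r)^1 + D_2/(1+r)^2 + TV/(1+r)^2
    = 35476.03687 + 37568.63259 + 932954.37597 = 1005999.04542

$1005999.05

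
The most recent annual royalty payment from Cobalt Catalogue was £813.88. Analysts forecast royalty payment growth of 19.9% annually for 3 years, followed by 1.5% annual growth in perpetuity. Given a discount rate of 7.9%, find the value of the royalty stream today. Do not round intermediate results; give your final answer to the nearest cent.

D_1 = 975.84212
D_2 = 1170.03470
D_3 = 1402.87161
Terminal value at year 3: TV = D_3×(1+g_2)/(r−g_2) = 1423.91468/0.064 = 22248.66690
P_0 = D_1/(1+r)^1 + D_2/(1+r)^2 + D_3/(1+r)^3 + TV/(1+r)^3
    = 904.39492 + 1004.97638 + 1116.74391 + 17710.86040 = 20736.97561

£20736.98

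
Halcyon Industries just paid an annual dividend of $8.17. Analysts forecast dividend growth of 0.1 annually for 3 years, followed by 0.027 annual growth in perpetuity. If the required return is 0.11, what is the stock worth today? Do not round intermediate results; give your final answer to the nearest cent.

D_1 = 8.98700
D_2 = 9.88570
D_3 = 10.87427
Terminal value at year 3: TV = D_3×(1+g_2)/(r−g_2) = 11.16788/0.083 = 134.55271
P_0 = D_1/(1+r)^1 + D_2/(1+r)^2 + D_3/(1+r)^3 + TV/(1+r)^3
    = 8.09640 + 8.02346 + 7.95117 + 98.38379 = 122.45481

$122.45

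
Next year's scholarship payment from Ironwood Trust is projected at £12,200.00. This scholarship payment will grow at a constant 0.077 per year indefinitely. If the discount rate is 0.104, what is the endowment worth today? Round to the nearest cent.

Growing perpetuity: P = D₁ / (r − g) = £12,200.0000 / (0.104 − 0.077) = £451,851.85

£451851.85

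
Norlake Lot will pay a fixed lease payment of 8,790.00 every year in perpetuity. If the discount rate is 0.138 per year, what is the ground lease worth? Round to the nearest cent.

63695.65

Level perpetuity: PV = C / r = 8,790.00 / 0.138 = 63,695.65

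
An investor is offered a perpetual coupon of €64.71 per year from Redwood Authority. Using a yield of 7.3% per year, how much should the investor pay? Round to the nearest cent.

€886.44

Level perpetuity: PV = C / r = €64.71 / 0.073 = €886.44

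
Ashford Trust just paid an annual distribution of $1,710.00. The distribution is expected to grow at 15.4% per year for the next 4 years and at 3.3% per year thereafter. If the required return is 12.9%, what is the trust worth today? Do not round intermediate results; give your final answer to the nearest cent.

$27312.17

D_1 = 1973.34000
D_2 = 2277.23436
D_3 = 2627.92845
D_4 = 3032.62943
Terminal value at year 4: TV = D_4×(1+g_2)/(r−g_2) = 3132.70620/0.096 = 32632.35629
P_0 = D_1/(1+r)^1 + D_2/(1+r)^2 + D_3/(1+r)^3 + D_4/(1+r)^4 + TV/(1+r)^4
    = 1747.86537 + 1786.56921 + 1826.13008 + 1866.56698 + 20085.03840 = 27312.17004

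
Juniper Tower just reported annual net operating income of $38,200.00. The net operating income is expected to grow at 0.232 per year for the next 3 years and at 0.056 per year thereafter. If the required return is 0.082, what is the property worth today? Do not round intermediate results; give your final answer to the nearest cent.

$2439775.68

D_1 = 47062.40000
D_2 = 57980.87680
D_3 = 71432.44022
Terminal value at year 3: TV = D_3×(1+g_2)/(r−g_2) = 75432.65687/0.026 = 2901256.03345
P_0 = D_1/(1+r)^1 + D_2/(1+r)^2 + D_3/(1+r)^3 + TV/(1+r)^3
    = 43495.74861 + 49525.65831 + 56391.50743 + 2290362.76329 = 2439775.67764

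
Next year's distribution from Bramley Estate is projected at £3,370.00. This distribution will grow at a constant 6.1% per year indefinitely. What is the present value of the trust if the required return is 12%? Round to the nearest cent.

£57118.64

Growing perpetuity: P = D₁ / (r − g) = £3,370.0000 / (0.12 − 0.061) = £57,118.64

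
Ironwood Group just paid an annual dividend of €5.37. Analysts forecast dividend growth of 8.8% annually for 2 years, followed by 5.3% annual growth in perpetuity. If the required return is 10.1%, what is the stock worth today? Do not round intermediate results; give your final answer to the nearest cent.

€125.59

D_1 = 5.84256
D_2 = 6.35671
Terminal value at year 2: TV = D_2×(1+g_2)/(r−g_2) = 6.69361/0.048 = 139.45022
P_0 = D_1/(1+r)^1 + D_2/(1+r)^2 + TV/(1+r)^2
    = 5.30659 + 5.24394 + 115.03886 = 125.58939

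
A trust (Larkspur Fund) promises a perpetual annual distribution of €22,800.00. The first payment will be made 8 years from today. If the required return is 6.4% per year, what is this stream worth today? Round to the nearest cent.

Value at end of year 7: C / r = €22,800.00 / 0.064 = €356,250.0000
Discount to today: PV = €356,250.0000 / (1 + 0.064)^7 = €356,250.0000 / 1.543801 = €230,761.57

€230761.57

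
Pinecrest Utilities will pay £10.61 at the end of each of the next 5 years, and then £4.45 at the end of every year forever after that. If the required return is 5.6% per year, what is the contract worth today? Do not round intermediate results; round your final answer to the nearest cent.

£105.70

PV of 5-year annuity: £10.61 × [1 − (1+0.056)^−5] / 0.056 = 45.18374
Perpetuity value at year 5: £4.45 / 0.056 = 79.46429
PV of perpetuity: 79.46429 / (1+0.056)^5 = 60.51352
Total PV = 45.18374 + 60.51352 = 105.69726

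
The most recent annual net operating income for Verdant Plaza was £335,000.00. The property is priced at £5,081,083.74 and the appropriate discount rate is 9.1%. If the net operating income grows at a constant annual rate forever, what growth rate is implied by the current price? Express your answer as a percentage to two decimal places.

2.35%

P = D₀(1+g)/(r−g) ⇒ P(r−g) = D₀(1+g) ⇒ g(P+D₀) = P·r − D₀
g = (P·r − D₀)/(P + D₀) = (£5,081,083.74×0.091 − £335,000.00) / (£5,081,083.74 + £335,000.00) = 0.023519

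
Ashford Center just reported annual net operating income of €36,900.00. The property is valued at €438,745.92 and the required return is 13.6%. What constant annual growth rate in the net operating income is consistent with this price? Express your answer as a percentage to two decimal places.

4.79%

P = D₀(1+g)/(r−g) ⇒ P(r−g) = D₀(1+g) ⇒ g(P+D₀) = P·r − D₀
g = (P·r − D₀)/(P + D₀) = (€438,745.92×0.136 − €36,900.00) / (€438,745.92 + €36,900.00) = 0.047871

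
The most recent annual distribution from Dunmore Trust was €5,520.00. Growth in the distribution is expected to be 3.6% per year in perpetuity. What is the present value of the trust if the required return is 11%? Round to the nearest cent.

€77280.00

D₁ = D₀ × (1 + g) = €5,520.00 × 1.036 = €5,718.7200
Growing perpetuity: P = D₁ / (r − g) = €5,718.7200 / (0.11 − 0.036) = €77,280.00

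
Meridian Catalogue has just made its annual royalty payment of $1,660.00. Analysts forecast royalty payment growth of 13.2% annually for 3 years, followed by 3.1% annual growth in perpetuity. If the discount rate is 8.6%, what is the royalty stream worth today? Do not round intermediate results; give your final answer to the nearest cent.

$40655.38

D_1 = 1879.12000
D_2 = 2127.16384
D_3 = 2407.94947
Terminal value at year 3: TV = D_3×(1+g_2)/(r−g_2) = 2482.59590/0.055 = 45138.10728
P_0 = D_1/(1+r)^1 + D_2/(1+r)^2 + D_3/(1+r)^3 + TV/(1+r)^3
    = 1730.31308 + 1803.60442 + 1880.00019 + 35241.45808 = 40655.37577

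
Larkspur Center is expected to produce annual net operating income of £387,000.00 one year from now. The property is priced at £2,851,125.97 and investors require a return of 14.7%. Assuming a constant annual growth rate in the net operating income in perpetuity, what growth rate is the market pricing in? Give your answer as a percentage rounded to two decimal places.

1.13%

P = D₁/(r−g) ⇒ g = r − D₁/P = 0.147 − £387,000.00/£2,851,125.97 = 0.011264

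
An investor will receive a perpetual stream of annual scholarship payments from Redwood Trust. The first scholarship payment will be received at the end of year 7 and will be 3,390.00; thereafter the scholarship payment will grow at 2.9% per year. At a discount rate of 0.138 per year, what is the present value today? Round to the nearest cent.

Value at end of year 6: C₁ / (r − g) = 3,390.00 / (0.138 − 0.029) = 31,100.9174
Discount to today: PV = 31,100.9174 / (1 + 0.138)^6 = 31,100.9174 / 2.171969 = 14,319.23

14319.23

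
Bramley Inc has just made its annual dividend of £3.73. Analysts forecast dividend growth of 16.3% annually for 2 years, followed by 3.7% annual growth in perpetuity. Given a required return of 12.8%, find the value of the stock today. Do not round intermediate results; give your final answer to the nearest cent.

D_1 = 4.33799
D_2 = 5.04508
Terminal value at year 2: TV = D_2×(1+g_2)/(r−g_2) = 5.23175/0.091 = 57.49176
P_0 = D_1/(1+r)^1 + D_2/(1+r)^2 + TV/(1+r)^2
    = 3.84574 + 3.96506 + 45.18429 = 52.99508

£53.00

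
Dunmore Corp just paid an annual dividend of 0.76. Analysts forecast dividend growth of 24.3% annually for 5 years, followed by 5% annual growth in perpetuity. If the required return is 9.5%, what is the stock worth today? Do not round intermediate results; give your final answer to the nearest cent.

39.07

D_1 = 0.94468
D_2 = 1.17424
D_3 = 1.45958
D_4 = 1.81425
D_5 = 2.25512
Terminal value at year 5: TV = D_5×(1+g_2)/(r−g_2) = 2.36787/0.045 = 52.61942
P_0 = D_1/(1+r)^1 + D_2/(1+r)^2 + D_3/(1+r)^3 + D_4/(1+r)^4 + D_5/(1+r)^5 + TV/(1+r)^5
    = 0.86272 + 0.97933 + 1.11169 + 1.26195 + 1.43251 + 33.42531 = 39.07351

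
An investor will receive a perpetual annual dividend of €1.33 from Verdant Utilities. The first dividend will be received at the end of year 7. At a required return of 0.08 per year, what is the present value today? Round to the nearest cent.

Value at end of year 6: C / r = €1.33 / 0.08 = €16.6250
Discount to today: PV = €16.6250 / (1 + 0.08)^6 = €16.6250 / 1.586874 = €10.48

€10.48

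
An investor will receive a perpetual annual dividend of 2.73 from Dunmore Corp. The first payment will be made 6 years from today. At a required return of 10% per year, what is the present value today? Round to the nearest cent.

16.95

Value at end of year 5: C / r = 2.73 / 0.1 = 27.3000
Discount to today: PV = 27.3000 / (1 + 0.1)^5 = 27.3000 / 1.610510 = 16.95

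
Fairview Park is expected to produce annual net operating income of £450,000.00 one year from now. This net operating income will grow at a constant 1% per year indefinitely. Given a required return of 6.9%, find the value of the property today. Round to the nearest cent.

£7627118.64

Growing perpetuity: P = D₁ / (r − g) = £450,000.0000 / (0.069 − 0.01) = £7,627,118.64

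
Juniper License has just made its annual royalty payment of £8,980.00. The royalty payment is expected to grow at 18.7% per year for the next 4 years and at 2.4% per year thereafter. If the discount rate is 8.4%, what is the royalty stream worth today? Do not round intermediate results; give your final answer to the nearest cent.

D_1 = 10659.26000
D_2 = 12652.54162
D_3 = 15018.56690
D_4 = 17827.03891
Terminal value at year 4: TV = D_4×(1+g_2)/(r−g_2) = 18254.88785/0.06 = 304248.13080
P_0 = D_1/(1+r)^1 + D_2/(1+r)^2 + D_3/(1+r)^3 + D_4/(1+r)^4 + TV/(1+r)^4
    = 9833.26568 + 10767.60735 + 11790.72871 + 12911.06548 + 220348.85084 = 265651.51806

£265651.52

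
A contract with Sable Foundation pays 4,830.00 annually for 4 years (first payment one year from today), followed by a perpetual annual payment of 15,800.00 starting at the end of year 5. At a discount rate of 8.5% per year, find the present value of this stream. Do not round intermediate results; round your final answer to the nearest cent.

PV of 4-year annuity: 4,830.00 × [1 − (1+0.085)^−4] / 0.085 = 15821.13185
Perpetuity value at year 4: 15,800.00 / 0.085 = 185882.35294
PV of perpetuity: 185882.35294 / (1+0.085)^4 = 134127.92578
Total PV = 15821.13185 + 134127.92578 = 149949.05763

149949.06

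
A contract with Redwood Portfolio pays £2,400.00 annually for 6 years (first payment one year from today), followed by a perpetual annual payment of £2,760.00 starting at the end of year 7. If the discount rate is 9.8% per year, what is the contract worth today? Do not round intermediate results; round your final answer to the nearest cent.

PV of 6-year annuity: £2,400.00 × [1 − (1+0.098)^−6] / 0.098 = 10514.17457
Perpetuity value at year 6: £2,760.00 / 0.098 = 28163.26531
PV of perpetuity: 28163.26531 / (1+0.098)^6 = 16071.96455
Total PV = 10514.17457 + 16071.96455 = 26586.13912

£26586.14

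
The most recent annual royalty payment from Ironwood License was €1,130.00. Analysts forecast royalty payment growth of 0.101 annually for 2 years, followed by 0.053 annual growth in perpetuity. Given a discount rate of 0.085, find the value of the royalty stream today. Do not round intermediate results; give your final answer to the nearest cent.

€40599.06

D_1 = 1244.13000
D_2 = 1369.78713
Terminal value at year 2: TV = D_2×(1+g_2)/(r−g_2) = 1442.38585/0.032 = 45074.55775
P_0 = D_1/(1+r)^1 + D_2/(1+r)^2 + TV/(1+r)^2
    = 1146.66359 + 1163.57292 + 38288.82138 = 40599.05789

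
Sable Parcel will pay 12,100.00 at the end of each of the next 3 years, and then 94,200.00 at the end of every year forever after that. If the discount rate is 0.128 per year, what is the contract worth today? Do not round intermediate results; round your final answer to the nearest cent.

PV of 3-year annuity: 12,100.00 × [1 − (1+0.128)^−3] / 0.128 = 28667.25010
Perpetuity value at year 3: 94,200.00 / 0.128 = 735937.50000
PV of perpetuity: 735937.50000 / (1+0.128)^3 = 512759.40416
Total PV = 28667.25010 + 512759.40416 = 541426.65426

541426.65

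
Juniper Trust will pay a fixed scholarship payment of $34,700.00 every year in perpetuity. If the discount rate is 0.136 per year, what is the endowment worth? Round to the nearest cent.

Level perpetuity: PV = C / r = $34,700.00 / 0.136 = $255,147.06

$255147.06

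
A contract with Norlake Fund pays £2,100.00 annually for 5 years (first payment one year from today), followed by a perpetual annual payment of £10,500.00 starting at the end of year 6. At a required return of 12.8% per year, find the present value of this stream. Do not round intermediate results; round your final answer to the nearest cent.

£52341.76

PV of 5-year annuity: £2,100.00 × [1 − (1+0.128)^−5] / 0.128 = 7422.37239
Perpetuity value at year 5: £10,500.00 / 0.128 = 82031.25000
PV of perpetuity: 82031.25000 / (1+0.128)^5 = 44919.38806
Total PV = 7422.37239 + 44919.38806 = 52341.76045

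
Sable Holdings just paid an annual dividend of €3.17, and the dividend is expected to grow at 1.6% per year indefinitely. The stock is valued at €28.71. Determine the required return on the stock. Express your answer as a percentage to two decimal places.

12.82%

D₁ = €3.17 × 1.016 = €3.2207
P = D₁/(r − g) ⇒ r = D₁/P + g = €3.2207/€28.71 + 0.016 = 0.112181 + 0.016 = 0.128181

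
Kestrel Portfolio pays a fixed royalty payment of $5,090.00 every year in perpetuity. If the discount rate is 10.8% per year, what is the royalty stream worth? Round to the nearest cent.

$47129.63

Level perpetuity: PV = C / r = $5,090.00 / 0.108 = $47,129.63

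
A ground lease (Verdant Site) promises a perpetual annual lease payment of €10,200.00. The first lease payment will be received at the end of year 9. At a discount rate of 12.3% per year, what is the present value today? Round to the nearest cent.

Value at end of year 8: C / r = €10,200.00 / 0.123 = €82,926.8293
Discount to today: PV = €82,926.8293 / (1 + 0.123)^8 = €82,926.8293 / 2.529520 = €32,783.63

€32783.63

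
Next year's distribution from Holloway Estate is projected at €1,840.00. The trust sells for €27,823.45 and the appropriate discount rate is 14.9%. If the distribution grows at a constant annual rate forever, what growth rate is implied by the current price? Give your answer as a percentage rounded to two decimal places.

8.29%

P = D₁/(r−g) ⇒ g = r − D₁/P = 0.149 − €1,840.00/€27,823.45 = 0.082869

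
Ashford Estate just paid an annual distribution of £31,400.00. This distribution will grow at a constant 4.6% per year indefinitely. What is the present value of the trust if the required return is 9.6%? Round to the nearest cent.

£656888.00

D₁ = D₀ × (1 + g) = £31,400.00 × 1.046 = £32,844.4000
Growing perpetuity: P = D₁ / (r − g) = £32,844.4000 / (0.096 − 0.046) = £656,888.00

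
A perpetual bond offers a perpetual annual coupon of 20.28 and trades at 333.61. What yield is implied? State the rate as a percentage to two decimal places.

P = C/r ⇒ r = C/P = 20.28/333.61 = 0.060790

6.08%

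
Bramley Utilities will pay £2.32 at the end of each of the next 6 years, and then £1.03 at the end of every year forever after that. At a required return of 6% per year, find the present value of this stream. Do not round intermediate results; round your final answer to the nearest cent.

£23.51

PV of 6-year annuity: £2.32 × [1 − (1+0.06)^−6] / 0.06 = 11.40819
Perpetuity value at year 6: £1.03 / 0.06 = 17.16667
PV of perpetuity: 17.16667 / (1+0.06)^6 = 12.10182
Total PV = 11.40819 + 12.10182 = 23.51002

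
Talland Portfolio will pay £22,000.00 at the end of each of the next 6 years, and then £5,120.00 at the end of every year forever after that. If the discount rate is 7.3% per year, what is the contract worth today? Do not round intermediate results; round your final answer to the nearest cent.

PV of 6-year annuity: £22,000.00 × [1 − (1+0.073)^−6] / 0.073 = 103899.69808
Perpetuity value at year 6: £5,120.00 / 0.073 = 70136.98630
PV of perpetuity: 70136.98630 / (1+0.073)^6 = 45956.69293
Total PV = 103899.69808 + 45956.69293 = 149856.39101

£149856.39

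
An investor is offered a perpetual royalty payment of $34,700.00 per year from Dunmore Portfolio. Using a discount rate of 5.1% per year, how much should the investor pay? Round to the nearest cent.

Level perpetuity: PV = C / r = $34,700.00 / 0.051 = $680,392.16

$680392.16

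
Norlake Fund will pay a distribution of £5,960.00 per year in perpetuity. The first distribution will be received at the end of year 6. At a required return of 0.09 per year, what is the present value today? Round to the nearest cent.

£43039.90

Value at end of year 5: C / r = £5,960.00 / 0.09 = £66,222.2222
Discount to today: PV = £66,222.2222 / (1 + 0.09)^5 = £66,222.2222 / 1.538624 = £43,039.90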